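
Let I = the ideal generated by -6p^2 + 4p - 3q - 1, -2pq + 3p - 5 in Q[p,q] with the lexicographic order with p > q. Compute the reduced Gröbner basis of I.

f_1 = -6p^2 + 4p - 3q - 1, LT = p^2.
f_2 = -2pq + 3p - 5, LT = pq.

S(f_1,f_2): lcm = p^2q. S = 3/2p^2 - 2/3pq - 5/2p + 1/2q^2 + 1/6q.
  reduce S modulo (f_1, f_2):
  remainder -5/2p + 1/2q^2 - 7/12q + 17/12 ≠ 0; add g_3 = -5/2p + 1/2q^2 - 7/12q + 17/12 to the basis.

S(f_2,g_3): lcm = pq. S = -3/2p + 1/5q^3 - 7/30q^2 + 17/30q + 5/2.
  reduce S modulo (f_1, f_2, g_3):
  remainder 1/5q^3 - 8/15q^2 + 11/12q + 33/20 ≠ 0; add g_4 = 1/5q^3 - 8/15q^2 + 11/12q + 33/20 to the basis.

The other S-polynomials (S(f_1,g_3), S(f_1,g_4), S(f_2,g_4), S(g_3,g_4)) all reduce to 0 modulo the current basis, so we have a Gröbner basis.
Inter-reduce: drop elements whose leading term is divisible by another's, tail-reduce, and make monic.

G = {p - 1/5q^2 + 7/30q - 17/30, q^3 - 8/3q^2 + 55/12q + 33/4}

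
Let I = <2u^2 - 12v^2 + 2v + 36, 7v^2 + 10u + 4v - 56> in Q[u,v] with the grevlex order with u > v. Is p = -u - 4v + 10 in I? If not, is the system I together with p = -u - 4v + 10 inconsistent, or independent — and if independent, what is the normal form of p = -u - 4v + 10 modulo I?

-u - 4v + 10 is independent of I; its normal form modulo I is -u - 4v + 10.

First compute the reduced Gröbner basis of I by Buchberger's algorithm.
f_1 = 2u^2 - 12v^2 + 2v + 36, LT = u^2.
f_2 = 7v^2 + 10u + 4v - 56, LT = v^2.

The S-polynomials (S(f_1,f_2)) all reduce to 0 modulo the current basis, so we have a Gröbner basis.
Inter-reduce: drop elements whose leading term is divisible by another's, tail-reduce, and make monic.
Reduced Gröbner basis: {u^2 + 60/7u + 31/7v - 30, v^2 + 10/7u + 4/7v - 8}.
Label its elements g_1 = u^2 + 60/7u + 31/7v - 30, g_2 = v^2 + 10/7u + 4/7v - 8.

Reduce p = -u - 4v + 10 modulo G:
  leading term u: no divisor's leading term divides it; move -u to the remainder.
  leading term v: no divisor's leading term divides it; move -4v to the remainder.
  leading term 1: no divisor's leading term divides it; move 10 to the remainder.
  normal form = -u - 4v + 10.
The normal form is nonzero, so p ∉ I. Since p minus its normal form lies in I, I + (p) = I + (r) where r = -u - 4v + 10; decide whether this ideal is the whole ring.
Run Buchberger on G together with r (pairs among the g_i already reduce to 0 since G is a Gröbner basis):
g_1 = u^2 + 60/7u + 31/7v - 30, LT = u^2.
g_2 = v^2 + 10/7u + 4/7v - 8, LT = v^2.
r = -u - 4v + 10, LT = u.

S(g_1,r): lcm = u^2. S = -4uv + 130/7u + 31/7v - 30.
  leading term uv: subtract (4v)·r from -4uv + 130/7u + 31/7v - 30 → 16v^2 + 130/7u - 249/7v - 30
  leading term v^2: subtract (16)·g_2 from 16v^2 + 130/7u - 249/7v - 30 → -30/7u - 313/7v + 98
  leading term u: subtract (30/7)·r from -30/7u - 313/7v + 98 → -193/7v + 386/7
  leading term v: no divisor's leading term divides it; move -193/7v to the remainder.
  leading term 1: no divisor's leading term divides it; move 386/7 to the remainder.
  remainder -193/7v + 386/7 ≠ 0; add m_4 = -193/7v + 386/7 to the basis.

The other S-polynomials (S(g_1,g_2), S(g_2,r), S(g_1,m_4), S(g_2,m_4), S(r,m_4)) all reduce to 0 modulo the current basis, so we have a Gröbner basis.
Inter-reduce: drop elements whose leading term is divisible by another's, tail-reduce, and make monic.
Reduced Gröbner basis: {u - 2, v - 2}.
The reduced Gröbner basis of I + (p) is {u - 2, v - 2} ≠ {1}, a proper ideal, so the enlarged system stays consistent: p is independent of I, with normal form -u - 4v + 10.

Ideal membership is decidable via reduction modulo a Gröbner basis.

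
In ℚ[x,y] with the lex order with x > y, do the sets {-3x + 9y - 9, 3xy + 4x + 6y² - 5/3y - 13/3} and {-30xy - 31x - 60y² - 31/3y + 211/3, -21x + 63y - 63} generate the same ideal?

Yes, the ideals are equal.

Equality of ideals is decidable: compute both reduced Gröbner bases (unique for the ordering) and check whether they agree.
Buchberger on the first generating set:
f_1 = -3x + 9y - 9, LT = x.
f_2 = 3xy + 4x + 6y² - 5/3y - 13/3, LT = xy.

S(f_1,f_2): lcm = xy. S = -4/3x - 5y² + 32/9y + 13/9.
  reduce S modulo (f_1, f_2):
  remainder -5y² - 4/9y + 49/9 ≠ 0; add g_3 = -5y² - 4/9y + 49/9 to the basis.

The other S-polynomials (S(f_1,g_3), S(f_2,g_3)) all reduce to 0 modulo the current basis, so we have a Gröbner basis.
Inter-reduce: drop elements whose leading term is divisible by another's, tail-reduce, and make monic.
Reduced Gröbner basis: {x - 3y + 3, y² + 4/45y - 49/45}.

Buchberger on the second generating set:
h_1 = -30xy - 31x - 60y² - 31/3y + 211/3, LT = xy.
h_2 = -21x + 63y - 63, LT = x.

S(h_1,h_2): lcm = xy. S = 31/30x + 5y² - 239/90y - 211/90.
  reduce S modulo (h_1, h_2):
  remainder 5y² + 4/9y - 49/9 ≠ 0; add k_3 = 5y² + 4/9y - 49/9 to the basis.

The other S-polynomials (S(h_1,k_3), S(h_2,k_3)) all reduce to 0 modulo the current basis, so we have a Gröbner basis.
Inter-reduce: drop elements whose leading term is divisible by another's, tail-reduce, and make monic.
Reduced Gröbner basis: {x - 3y + 3, y² + 4/45y - 49/45}.

These coincide, so the ideals are equal.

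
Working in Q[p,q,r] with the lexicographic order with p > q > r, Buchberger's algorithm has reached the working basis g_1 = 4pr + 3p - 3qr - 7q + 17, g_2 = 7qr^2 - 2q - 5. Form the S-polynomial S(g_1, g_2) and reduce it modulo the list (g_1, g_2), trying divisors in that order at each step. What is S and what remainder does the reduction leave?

S(g_1, g_2) = 3/4pqr + 2/7pq + 5/7p - 3/4q^2r^2 - 7/4q^2r + 17/4qr; remainder on division = -31/112pq + 5/7p - 19/16q^2r + 123/112q^2 + 17/4qr - 417/112q.

lcm(LM(g_1), LM(g_2)) = pqr^2.
S = (lcm/LT(g_1))·g_1 − (lcm/LT(g_2))·g_2 = 3/4pqr + 2/7pq + 5/7p - 3/4q^2r^2 - 7/4q^2r + 17/4qr.
Reduce S modulo (g_1, g_2) in that order:
  leading term pqr: subtract (3/16q)·g_1 from 3/4pqr + 2/7pq + 5/7p - 3/4q^2r^2 - 7/4q^2r + 17/4qr → -31/112pq + 5/7p - 3/4q^2r^2 - 19/16q^2r + 21/16q^2 + 17/4qr - 51/16q
  leading term pq: no divisor's leading term divides it; move -31/112pq to the remainder.
  leading term p: no divisor's leading term divides it; move 5/7p to the remainder.
  leading term q^2r^2: subtract (-3/28q)·g_2 from -3/4q^2r^2 - 19/16q^2r + 21/16q^2 + 17/4qr - 51/16q → -19/16q^2r + 123/112q^2 + 17/4qr - 417/112q
  leading term q^2r: no divisor's leading term divides it; move -19/16q^2r to the remainder.
  leading term q^2: no divisor's leading term divides it; move 123/112q^2 to the remainder.
  leading term qr: no divisor's leading term divides it; move 17/4qr to the remainder.
  leading term q: no divisor's leading term divides it; move -417/112q to the remainder.
The remainder -31/112pq + 5/7p - 19/16q^2r + 123/112q^2 + 17/4qr - 417/112q is nonzero, so it would be added as the next basis element.
An S-polynomial is built so that the two leading terms cancel; whether anything survives reduction is exactly the Gröbner-basis criterion.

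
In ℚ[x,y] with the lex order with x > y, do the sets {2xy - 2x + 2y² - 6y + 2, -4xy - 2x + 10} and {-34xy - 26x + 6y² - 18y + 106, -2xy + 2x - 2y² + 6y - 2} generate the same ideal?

Two ideals are equal iff their reduced Gröbner bases coincide (the reduced basis is unique for a fixed ordering).
Buchberger on the first generating set:
f_1 = 2xy - 2x + 2y² - 6y + 2, LT = xy.
f_2 = -4xy - 2x + 10, LT = xy.

S(f_1,f_2): lcm = xy. S = -3/2x + y² - 3y + 7/2.
  leading term x: no divisor's leading term divides it; move -3/2x to the remainder.
  leading term y²: no divisor's leading term divides it; move y² to the remainder.
  leading term y: no divisor's leading term divides it; move -3y to the remainder.
  leading term 1: no divisor's leading term divides it; move 7/2 to the remainder.
  remainder -3/2x + y² - 3y + 7/2 ≠ 0; add g_3 = -3/2x + y² - 3y + 7/2 to the basis.

S(f_1,g_3): lcm = xy. S = -x + ⅔y³ - y² - ⅔y + 1.
  leading term x: subtract (⅔)·g_3 from -x + ⅔y³ - y² - ⅔y + 1 → ⅔y³ - 5/3y² + 4/3y - 4/3
  leading term y³: no divisor's leading term divides it; move ⅔y³ to the remainder.
  leading term y²: no divisor's leading term divides it; move -5/3y² to the remainder.
  leading term y: no divisor's leading term divides it; move 4/3y to the remainder.
  leading term 1: no divisor's leading term divides it; move -4/3 to the remainder.
  remainder ⅔y³ - 5/3y² + 4/3y - 4/3 ≠ 0; add g_4 = ⅔y³ - 5/3y² + 4/3y - 4/3 to the basis.

The other S-polynomials (S(f_2,g_3), S(f_1,g_4), S(f_2,g_4), S(g_3,g_4)) all reduce to 0 modulo the current basis, so we have a Gröbner basis.
Inter-reduce: drop elements whose leading term is divisible by another's, tail-reduce, and make monic.
Reduced Gröbner basis: {x - ⅔y² + 2y - 7/3, y³ - 5/2y² + 2y - 2}.

Buchberger on the second generating set:
h_1 = -34xy - 26x + 6y² - 18y + 106, LT = xy.
h_2 = -2xy + 2x - 2y² + 6y - 2, LT = xy.

S(h_1,h_2): lcm = xy. S = 30/17x - 20/17y² + 60/17y - 70/17.
  leading term x: no divisor's leading term divides it; move 30/17x to the remainder.
  leading term y²: no divisor's leading term divides it; move -20/17y² to the remainder.
  leading term y: no divisor's leading term divides it; move 60/17y to the remainder.
  leading term 1: no divisor's leading term divides it; move -70/17 to the remainder.
  remainder 30/17x - 20/17y² + 60/17y - 70/17 ≠ 0; add k_3 = 30/17x - 20/17y² + 60/17y - 70/17 to the basis.

S(h_1,k_3): lcm = xy. S = 13/17x + ⅔y³ - 37/17y² + 146/51y - 53/17.
  leading term x: subtract (13/30)·k_3 from 13/17x + ⅔y³ - 37/17y² + 146/51y - 53/17 → ⅔y³ - 5/3y² + 4/3y - 4/3
  leading term y³: no divisor's leading term divides it; move ⅔y³ to the remainder.
  leading term y²: no divisor's leading term divides it; move -5/3y² to the remainder.
  leading term y: no divisor's leading term divides it; move 4/3y to the remainder.
  leading term 1: no divisor's leading term divides it; move -4/3 to the remainder.
  remainder ⅔y³ - 5/3y² + 4/3y - 4/3 ≠ 0; add k_4 = ⅔y³ - 5/3y² + 4/3y - 4/3 to the basis.

The other S-polynomials (S(h_2,k_3), S(h_1,k_4), S(h_2,k_4), S(k_3,k_4)) all reduce to 0 modulo the current basis, so we have a Gröbner basis.
Inter-reduce: drop elements whose leading term is divisible by another's, tail-reduce, and make monic.
Reduced Gröbner basis: {x - ⅔y² + 2y - 7/3, y³ - 5/2y² + 2y - 2}.

These coincide, so the ideals are equal.

Yes, the ideals are equal.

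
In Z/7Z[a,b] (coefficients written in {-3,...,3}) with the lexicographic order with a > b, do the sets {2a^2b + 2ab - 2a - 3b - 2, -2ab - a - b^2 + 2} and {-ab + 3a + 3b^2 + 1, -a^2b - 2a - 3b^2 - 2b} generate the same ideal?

Yes, the ideals are equal.

Equality of ideals is decidable: compute both reduced Gröbner bases (unique for the ordering) and check whether they agree.
Buchberger on the first generating set:
f_1 = 2a^2b + 2ab - 2a - 3b - 2, LT = a^2b.
f_2 = -2ab - a - b^2 + 2, LT = ab.

S(f_1,f_2): lcm = a^2b. S = 3a^2 + 3ab^2 + ab + 2b - 1.
  leading term a^2: no divisor's leading term divides it; move 3a^2 to the remainder.
  leading term ab^2: subtract (2b)·f_2 from 3ab^2 + ab + 2b - 1 → 3ab + 2b^3 - 2b - 1
  leading term ab: subtract (2)·f_2 from 3ab + 2b^3 - 2b - 1 → 2a + 2b^3 + 2b^2 - 2b + 2
  leading term a: no divisor's leading term divides it; move 2a to the remainder.
  leading term b^3: no divisor's leading term divides it; move 2b^3 to the remainder.
  leading term b^2: no divisor's leading term divides it; move 2b^2 to the remainder.
  leading term b: no divisor's leading term divides it; move -2b to the remainder.
  leading term 1: no divisor's leading term divides it; move 2 to the remainder.
  remainder 3a^2 + 2a + 2b^3 + 2b^2 - 2b + 2 ≠ 0; add g_3 = 3a^2 + 2a + 2b^3 + 2b^2 - 2b + 2 to the basis.

S(f_1,g_3): lcm = a^2b. S = -2ab - a - 3b^4 - 3b^3 + 3b^2 - b - 1.
  leading term ab: subtract (1)·f_2 from -2ab - a - 3b^4 - 3b^3 + 3b^2 - b - 1 → -3b^4 - 3b^3 - 3b^2 - b - 3
  leading term b^4: no divisor's leading term divides it; move -3b^4 to the remainder.
  leading term b^3: no divisor's leading term divides it; move -3b^3 to the remainder.
  leading term b^2: no divisor's leading term divides it; move -3b^2 to the remainder.
  leading term b: no divisor's leading term divides it; move -b to the remainder.
  leading term 1: no divisor's leading term divides it; move -3 to the remainder.
  remainder -3b^4 - 3b^3 - 3b^2 - b - 3 ≠ 0; add g_4 = -3b^4 - 3b^3 - 3b^2 - b - 3 to the basis.

The other S-polynomials (S(f_2,g_3), S(f_1,g_4), S(f_2,g_4), S(g_3,g_4)) all reduce to 0 modulo the current basis, so we have a Gröbner basis.
Inter-reduce: drop elements whose leading term is divisible by another's, tail-reduce, and make monic.
Reduced Gröbner basis: {a^2 + 3a + 3b^3 + 3b^2 - 3b + 3, ab - 3a - 3b^2 - 1, b^4 + b^3 + b^2 - 2b + 1}.

Buchberger on the second generating set:
h_1 = -ab + 3a + 3b^2 + 1, LT = ab.
h_2 = -a^2b - 2a - 3b^2 - 2b, LT = a^2b.

S(h_1,h_2): lcm = a^2b. S = -3a^2 - 3ab^2 - 3a - 3b^2 - 2b.
  leading term a^2: no divisor's leading term divides it; move -3a^2 to the remainder.
  leading term ab^2: subtract (3b)·h_1 from -3ab^2 - 3a - 3b^2 - 2b → -2ab - 3a - 2b^3 - 3b^2 + 2b
  leading term ab: subtract (2)·h_1 from -2ab - 3a - 2b^3 - 3b^2 + 2b → -2a - 2b^3 - 2b^2 + 2b - 2
  leading term a: no divisor's leading term divides it; move -2a to the remainder.
  leading term b^3: no divisor's leading term divides it; move -2b^3 to the remainder.
  leading term b^2: no divisor's leading term divides it; move -2b^2 to the remainder.
  leading term b: no divisor's leading term divides it; move 2b to the remainder.
  leading term 1: no divisor's leading term divides it; move -2 to the remainder.
  remainder -3a^2 - 2a - 2b^3 - 2b^2 + 2b - 2 ≠ 0; add k_3 = -3a^2 - 2a - 2b^3 - 2b^2 + 2b - 2 to the basis.

S(h_1,k_3): lcm = a^2b. S = -3a^2 - 3ab^2 - 3ab - a - 3b^4 - 3b^3 + 3b^2 - 3b.
  leading term a^2: subtract (1)·k_3 from -3a^2 - 3ab^2 - 3ab - a - 3b^4 - 3b^3 + 3b^2 - 3b → -3ab^2 - 3ab + a - 3b^4 - b^3 - 2b^2 + 2b + 2
  leading term ab^2: subtract (3b)·h_1 from -3ab^2 - 3ab + a - 3b^4 - b^3 - 2b^2 + 2b + 2 → 2ab + a - 3b^4 - 3b^3 - 2b^2 - b + 2
  leading term ab: subtract (-2)·h_1 from 2ab + a - 3b^4 - 3b^3 - 2b^2 - b + 2 → -3b^4 - 3b^3 - 3b^2 - b - 3
  leading term b^4: no divisor's leading term divides it; move -3b^4 to the remainder.
  leading term b^3: no divisor's leading term divides it; move -3b^3 to the remainder.
  leading term b^2: no divisor's leading term divides it; move -3b^2 to the remainder.
  leading term b: no divisor's leading term divides it; move -b to the remainder.
  leading term 1: no divisor's leading term divides it; move -3 to the remainder.
  remainder -3b^4 - 3b^3 - 3b^2 - b - 3 ≠ 0; add k_4 = -3b^4 - 3b^3 - 3b^2 - b - 3 to the basis.

The other S-polynomials (S(h_2,k_3), S(h_1,k_4), S(h_2,k_4), S(k_3,k_4)) all reduce to 0 modulo the current basis, so we have a Gröbner basis.
Inter-reduce: drop elements whose leading term is divisible by another's, tail-reduce, and make monic.
Reduced Gröbner basis: {a^2 + 3a + 3b^3 + 3b^2 - 3b + 3, ab - 3a - 3b^2 - 1, b^4 + b^3 + b^2 - 2b + 1}.

These coincide, so the ideals are equal.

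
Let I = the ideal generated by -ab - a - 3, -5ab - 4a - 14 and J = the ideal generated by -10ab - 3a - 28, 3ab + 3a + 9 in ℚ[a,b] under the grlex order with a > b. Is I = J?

For a fixed monomial order, each ideal has a unique reduced Gröbner basis; comparing bases decides equality.
Buchberger on the first generating set:
f_1 = -ab - a - 3, LT = ab.
f_2 = -5ab - 4a - 14, LT = ab.

S(f_1,f_2): lcm = ab. S = ⅕a + ⅕.
  reduce S modulo (f_1, f_2):
  remainder ⅕a + ⅕ ≠ 0; add g_3 = ⅕a + ⅕ to the basis.

S(f_1,g_3): lcm = ab. S = a - b + 3.
  reduce S modulo (f_1, f_2, g_3):
  remainder -b + 2 ≠ 0; add g_4 = -b + 2 to the basis.

The other S-polynomials (S(f_2,g_3), S(f_1,g_4), S(f_2,g_4), S(g_3,g_4)) all reduce to 0 modulo the current basis, so we have a Gröbner basis.
Inter-reduce: drop elements whose leading term is divisible by another's, tail-reduce, and make monic.
Reduced Gröbner basis: {a + 1, b - 2}.

Buchberger on the second generating set:
h_1 = -10ab - 3a - 28, LT = ab.
h_2 = 3ab + 3a + 9, LT = ab.

S(h_1,h_2): lcm = ab. S = -7/10a - ⅕.
  reduce S modulo (h_1, h_2):
  remainder -7/10a - ⅕ ≠ 0; add k_3 = -7/10a - ⅕ to the basis.

S(h_1,k_3): lcm = ab. S = 3/10a - 2/7b + 14/5.
  reduce S modulo (h_1, h_2, k_3):
  remainder -2/7b + 19/7 ≠ 0; add k_4 = -2/7b + 19/7 to the basis.

The other S-polynomials (S(h_2,k_3), S(h_1,k_4), S(h_2,k_4), S(k_3,k_4)) all reduce to 0 modulo the current basis, so we have a Gröbner basis.
Inter-reduce: drop elements whose leading term is divisible by another's, tail-reduce, and make monic.
Reduced Gröbner basis: {a + 2/7, b - 19/2}.

The bases are distinct; the ideals are different.
The choice of monomial ordering does not affect the verdict — as long as both bases are computed under the same ordering, their equality decides ideal equality.

No, the ideals differ.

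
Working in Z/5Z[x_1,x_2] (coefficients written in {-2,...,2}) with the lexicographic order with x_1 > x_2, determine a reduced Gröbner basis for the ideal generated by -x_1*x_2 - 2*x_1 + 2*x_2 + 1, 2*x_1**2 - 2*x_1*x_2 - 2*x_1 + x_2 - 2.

G = {x_1 - 2*x_2**2 - 2*x_2 + 2, x_2**3 - 2*x_2**2}

f_1 = -x_1*x_2 - 2*x_1 + 2*x_2 + 1, LT = x_1*x_2.
f_2 = 2*x_1**2 - 2*x_1*x_2 - 2*x_1 + x_2 - 2, LT = x_1**2.

S(f_1,f_2): lcm = x_1**2*x_2. S = 2*x_1**2 + x_1*x_2**2 - x_1*x_2 - x_1 + 2*x_2**2 + x_2.
  leading term x_1**2: subtract (1)·f_2 from 2*x_1**2 + x_1*x_2**2 - x_1*x_2 - x_1 + 2*x_2**2 + x_2 → x_1*x_2**2 + x_1*x_2 + x_1 + 2*x_2**2 + 2
  leading term x_1*x_2**2: subtract (-x_2)·f_1 from x_1*x_2**2 + x_1*x_2 + x_1 + 2*x_2**2 + 2 → -x_1*x_2 + x_1 - x_2**2 + x_2 + 2
  leading term x_1*x_2: subtract (1)·f_1 from -x_1*x_2 + x_1 - x_2**2 + x_2 + 2 → -2*x_1 - x_2**2 - x_2 + 1
  leading term x_1: no divisor's leading term divides it; move -2*x_1 to the remainder.
  leading term x_2**2: no divisor's leading term divides it; move -x_2**2 to the remainder.
  leading term x_2: no divisor's leading term divides it; move -x_2 to the remainder.
  leading term 1: no divisor's leading term divides it; move 1 to the remainder.
  remainder -2*x_1 - x_2**2 - x_2 + 1 ≠ 0; add g_3 = -2*x_1 - x_2**2 - x_2 + 1 to the basis.

S(f_1,g_3): lcm = x_1*x_2. S = 2*x_1 + 2*x_2**3 + 2*x_2**2 + x_2 - 1.
  leading term x_1: subtract (-1)·g_3 from 2*x_1 + 2*x_2**3 + 2*x_2**2 + x_2 - 1 → 2*x_2**3 + x_2**2
  leading term x_2**3: no divisor's leading term divides it; move 2*x_2**3 to the remainder.
  leading term x_2**2: no divisor's leading term divides it; move x_2**2 to the remainder.
  remainder 2*x_2**3 + x_2**2 ≠ 0; add g_4 = 2*x_2**3 + x_2**2 to the basis.

The other S-polynomials (S(f_2,g_3), S(f_1,g_4), S(f_2,g_4), S(g_3,g_4)) all reduce to 0 modulo the current basis, so we have a Gröbner basis.
Inter-reduce: drop elements whose leading term is divisible by another's, tail-reduce, and make monic.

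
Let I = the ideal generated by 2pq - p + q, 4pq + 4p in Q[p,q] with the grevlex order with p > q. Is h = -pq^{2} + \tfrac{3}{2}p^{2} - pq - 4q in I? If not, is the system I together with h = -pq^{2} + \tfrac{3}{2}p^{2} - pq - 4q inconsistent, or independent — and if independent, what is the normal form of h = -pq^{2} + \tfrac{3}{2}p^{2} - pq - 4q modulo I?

-pq^{2} + \tfrac{3}{2}p^{2} - pq - 4q is independent of I; its normal form modulo I is -\tfrac{25}{6}q.

First compute the reduced Gröbner basis of I by Buchberger's algorithm.
f_1 = 2pq - p + q, LT = pq.
f_2 = 4pq + 4p, LT = pq.

S(f_1,f_2): lcm = pq. S = -\tfrac{3}{2}p + \tfrac{1}{2}q.
  reduce S modulo (f_1, f_2):
  remainder -\tfrac{3}{2}p + \tfrac{1}{2}q ≠ 0; add k_3 = -\tfrac{3}{2}p + \tfrac{1}{2}q to the basis.

S(f_1,k_3): lcm = pq. S = \tfrac{1}{3}q^{2} - \tfrac{1}{2}p + \tfrac{1}{2}q.
  reduce S modulo (f_1, f_2, k_3):
  remainder \tfrac{1}{3}q^{2} + \tfrac{1}{3}q ≠ 0; add k_4 = \tfrac{1}{3}q^{2} + \tfrac{1}{3}q to the basis.

The other S-polynomials (S(f_2,k_3), S(f_1,k_4), S(f_2,k_4), S(k_3,k_4)) all reduce to 0 modulo the current basis, so we have a Gröbner basis.
Inter-reduce: drop elements whose leading term is divisible by another's, tail-reduce, and make monic.
Reduced Gröbner basis: {q^{2} + q, p - \tfrac{1}{3}q}.
Label its elements g_1 = q^{2} + q, g_2 = p - \tfrac{1}{3}q.

Reduce h = -pq^{2} + \tfrac{3}{2}p^{2} - pq - 4q modulo G:
  leading term pq^{2}: subtract (-p)·g_1 from -pq^{2} + \tfrac{3}{2}p^{2} - pq - 4q → \tfrac{3}{2}p^{2} - 4q
  leading term p^{2}: subtract (\tfrac{3}{2}p)·g_2 from \tfrac{3}{2}p^{2} - 4q → \tfrac{1}{2}pq - 4q
  leading term pq: subtract (\tfrac{1}{2}q)·g_2 from \tfrac{1}{2}pq - 4q → \tfrac{1}{6}q^{2} - 4q
  leading term q^{2}: subtract (\tfrac{1}{6})·g_1 from \tfrac{1}{6}q^{2} - 4q → -\tfrac{25}{6}q
  leading term q: no divisor's leading term divides it; move -\tfrac{25}{6}q to the remainder.
  normal form = -\tfrac{25}{6}q.
The normal form is nonzero, so h ∉ I. Since h minus its normal form lies in I, I + (h) = I + (r) where r = -\tfrac{25}{6}q; decide whether this ideal is the whole ring.
Run Buchberger on G together with r (pairs among the g_i already reduce to 0 since G is a Gröbner basis):
g_1 = q^{2} + q, LT = q^{2}.
g_2 = p - \tfrac{1}{3}q, LT = p.
r = -\tfrac{25}{6}q, LT = q.

The S-polynomials (S(g_1,g_2), S(g_1,r), S(g_2,r)) all reduce to 0 modulo the current basis, so we have a Gröbner basis.
Inter-reduce: drop elements whose leading term is divisible by another's, tail-reduce, and make monic.
Reduced Gröbner basis: {p, q}.
The reduced Gröbner basis of I + (h) is {p, q} ≠ {1}, a proper ideal, so the enlarged system stays consistent: h is independent of I, with normal form -\tfrac{25}{6}q.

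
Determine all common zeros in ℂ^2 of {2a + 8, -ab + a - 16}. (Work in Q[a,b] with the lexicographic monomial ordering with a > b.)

{(-4, 5)}

Compute a lex Gröbner basis by Buchberger's algorithm.
f_1 = 2a + 8, LT = a.
f_2 = -ab + a - 16, LT = ab.

S(f_1,f_2): lcm = ab. S = a + 4b - 16.
  reduce S modulo (f_1, f_2):
  remainder 4b - 20 ≠ 0; add h_3 = 4b - 20 to the basis.

The other S-polynomials (S(f_1,h_3), S(f_2,h_3)) all reduce to 0 modulo the current basis, so we have a Gröbner basis.
Inter-reduce: drop elements whose leading term is divisible by another's, tail-reduce, and make monic.
Reduced Gröbner basis: {a + 4, b - 5}.

The lex basis is triangular: the last element involves only b. Solving b - 5 = 0 gives b ∈ {5}; substituting each value into the earlier elements determines the remaining variables.
  b = 5: the earlier basis element becomes a + 4 = 0, giving a = -4 — point (-4, 5).
This is the nonlinear analogue of row-reducing a linear system.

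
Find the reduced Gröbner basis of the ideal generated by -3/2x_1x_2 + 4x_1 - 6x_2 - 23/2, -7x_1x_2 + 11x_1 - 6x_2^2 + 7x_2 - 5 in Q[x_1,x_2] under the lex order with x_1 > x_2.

G = {x_1 + 18/23x_2^2 - 105/23x_2 - 146/23, x_2^3 - 17/2x_2^2 + 7/3x_2 + 71/6}

Buchberger's algorithm terminates because the ascending chain of leading-term ideals stabilizes.

f_1 = -3/2x_1x_2 + 4x_1 - 6x_2 - 23/2, LT = x_1x_2.
f_2 = -7x_1x_2 + 11x_1 - 6x_2^2 + 7x_2 - 5, LT = x_1x_2.

S(f_1,f_2): lcm = x_1x_2. S = -23/21x_1 - 6/7x_2^2 + 5x_2 + 146/21.
  reduce S modulo (f_1, f_2):
  remainder -23/21x_1 - 6/7x_2^2 + 5x_2 + 146/21 ≠ 0; add g_3 = -23/21x_1 - 6/7x_2^2 + 5x_2 + 146/21 to the basis.

S(f_1,g_3): lcm = x_1x_2. S = -8/3x_1 - 18/23x_2^3 + 105/23x_2^2 + 238/23x_2 + 23/3.
  reduce S modulo (f_1, f_2, g_3):
  remainder -18/23x_2^3 + 153/23x_2^2 - 42/23x_2 - 213/23 ≠ 0; add g_4 = -18/23x_2^3 + 153/23x_2^2 - 42/23x_2 - 213/23 to the basis.

The other S-polynomials (S(f_2,g_3), S(f_1,g_4), S(f_2,g_4), S(g_3,g_4)) all reduce to 0 modulo the current basis, so we have a Gröbner basis.
Inter-reduce: drop elements whose leading term is divisible by another's, tail-reduce, and make monic.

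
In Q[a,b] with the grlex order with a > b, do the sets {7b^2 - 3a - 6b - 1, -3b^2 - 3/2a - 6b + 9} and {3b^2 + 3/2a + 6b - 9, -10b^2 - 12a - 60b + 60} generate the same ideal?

Since reduced Gröbner bases are canonical representatives of ideals under a given ordering, it suffices to compute and compare them.
Buchberger on the first generating set:
f_1 = 7b^2 - 3a - 6b - 1, LT = b^2.
f_2 = -3b^2 - 3/2a - 6b + 9, LT = b^2.

S(f_1,f_2): lcm = b^2. S = -13/14a - 20/7b + 20/7.
  leading term a: no divisor's leading term divides it; move -13/14a to the remainder.
  leading term b: no divisor's leading term divides it; move -20/7b to the remainder.
  leading term 1: no divisor's leading term divides it; move 20/7 to the remainder.
  remainder -13/14a - 20/7b + 20/7 ≠ 0; add g_3 = -13/14a - 20/7b + 20/7 to the basis.

The other S-polynomials (S(f_1,g_3), S(f_2,g_3)) all reduce to 0 modulo the current basis, so we have a Gröbner basis.
Inter-reduce: drop elements whose leading term is divisible by another's, tail-reduce, and make monic.
Reduced Gröbner basis: {b^2 + 6/13b - 19/13, a + 40/13b - 40/13}.

Buchberger on the second generating set:
h_1 = 3b^2 + 3/2a + 6b - 9, LT = b^2.
h_2 = -10b^2 - 12a - 60b + 60, LT = b^2.

S(h_1,h_2): lcm = b^2. S = -7/10a - 4b + 3.
  leading term a: no divisor's leading term divides it; move -7/10a to the remainder.
  leading term b: no divisor's leading term divides it; move -4b to the remainder.
  leading term 1: no divisor's leading term divides it; move 3 to the remainder.
  remainder -7/10a - 4b + 3 ≠ 0; add k_3 = -7/10a - 4b + 3 to the basis.

The other S-polynomials (S(h_1,k_3), S(h_2,k_3)) all reduce to 0 modulo the current basis, so we have a Gröbner basis.
Inter-reduce: drop elements whose leading term is divisible by another's, tail-reduce, and make monic.
Reduced Gröbner basis: {b^2 - 6/7b - 6/7, a + 40/7b - 30/7}.

These differ, so the ideals are not equal.

No, the ideals differ.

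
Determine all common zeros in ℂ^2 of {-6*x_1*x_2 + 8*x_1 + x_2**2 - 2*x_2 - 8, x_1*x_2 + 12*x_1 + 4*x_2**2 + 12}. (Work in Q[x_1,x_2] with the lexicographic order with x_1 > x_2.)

Compute a lex Gröbner basis by Buchberger's algorithm.
f_1 = -6*x_1*x_2 + 8*x_1 + x_2**2 - 2*x_2 - 8, LT = x_1*x_2.
f_2 = x_1*x_2 + 12*x_1 + 4*x_2**2 + 12, LT = x_1*x_2.

S(f_1,f_2): lcm = x_1*x_2. S = -40/3*x_1 - 25/6*x_2**2 + 1/3*x_2 - 32/3.
  leading term x_1: no divisor's leading term divides it; move -40/3*x_1 to the remainder.
  leading term x_2**2: no divisor's leading term divides it; move -25/6*x_2**2 to the remainder.
  leading term x_2: no divisor's leading term divides it; move 1/3*x_2 to the remainder.
  leading term 1: no divisor's leading term divides it; move -32/3 to the remainder.
  remainder -40/3*x_1 - 25/6*x_2**2 + 1/3*x_2 - 32/3 ≠ 0; add h_3 = -40/3*x_1 - 25/6*x_2**2 + 1/3*x_2 - 32/3 to the basis.

S(f_1,h_3): lcm = x_1*x_2. S = -4/3*x_1 - 5/16*x_2**3 - 17/120*x_2**2 - 7/15*x_2 + 4/3.
  leading term x_1: subtract (1/10)·h_3 from -4/3*x_1 - 5/16*x_2**3 - 17/120*x_2**2 - 7/15*x_2 + 4/3 → -5/16*x_2**3 + 11/40*x_2**2 - 1/2*x_2 + 12/5
  leading term x_2**3: no divisor's leading term divides it; move -5/16*x_2**3 to the remainder.
  leading term x_2**2: no divisor's leading term divides it; move 11/40*x_2**2 to the remainder.
  leading term x_2: no divisor's leading term divides it; move -1/2*x_2 to the remainder.
  leading term 1: no divisor's leading term divides it; move 12/5 to the remainder.
  remainder -5/16*x_2**3 + 11/40*x_2**2 - 1/2*x_2 + 12/5 ≠ 0; add h_4 = -5/16*x_2**3 + 11/40*x_2**2 - 1/2*x_2 + 12/5 to the basis.

The other S-polynomials (S(f_2,h_3), S(f_1,h_4), S(f_2,h_4), S(h_3,h_4)) all reduce to 0 modulo the current basis, so we have a Gröbner basis.
Inter-reduce: drop elements whose leading term is divisible by another's, tail-reduce, and make monic.
Reduced Gröbner basis: {x_1 + 5/16*x_2**2 - 1/40*x_2 + 4/5, x_2**3 - 22/25*x_2**2 + 8/5*x_2 - 192/25}.

The lex basis is triangular: the last element involves only x_2. Solving x_2**3 - 22/25*x_2**2 + 8/5*x_2 - 192/25 = 0 gives x_2 ∈ {2, -14/25 - 2*sqrt(551)*I/25, -14/25 + 2*sqrt(551)*I/25}; substituting each value into the earlier elements determines the remaining variables.
  x_2 = 2: the earlier basis element becomes x_1 + 2 = 0, giving x_1 = -2 — point (-2, 2).
  x_2 = -14/25 - 2*sqrt(551)*I/25: the earlier basis element becomes x_1 - 19/100 + 3*sqrt(551)*I/100 = 0, giving x_1 = 19/100 - 3*sqrt(551)*I/100 — point (19/100 - 3*sqrt(551)*I/100, -14/25 - 2*sqrt(551)*I/25).
  x_2 = -14/25 + 2*sqrt(551)*I/25: the earlier basis element becomes x_1 - 19/100 - 3*sqrt(551)*I/100 = 0, giving x_1 = 19/100 + 3*sqrt(551)*I/100 — point (19/100 + 3*sqrt(551)*I/100, -14/25 + 2*sqrt(551)*I/25).

{(-2, 2), (19/100 - 3*sqrt(551)*I/100, -14/25 - 2*sqrt(551)*I/25), (19/100 + 3*sqrt(551)*I/100, -14/25 + 2*sqrt(551)*I/25)}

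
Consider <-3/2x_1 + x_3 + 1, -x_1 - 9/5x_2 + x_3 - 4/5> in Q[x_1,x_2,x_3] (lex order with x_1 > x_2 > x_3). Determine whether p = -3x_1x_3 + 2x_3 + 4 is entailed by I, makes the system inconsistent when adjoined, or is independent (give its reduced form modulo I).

-3x_1x_3 + 2x_3 + 4 is independent of I; its normal form modulo I is -2x_3^2 + 4.

First compute the reduced Gröbner basis of I by Buchberger's algorithm.
f_1 = -3/2x_1 + x_3 + 1, LT = x_1.
f_2 = -x_1 - 9/5x_2 + x_3 - 4/5, LT = x_1.

S(f_1,f_2): lcm = x_1. S = -9/5x_2 + 1/3x_3 - 22/15.
  reduce S modulo (f_1, f_2):
  remainder -9/5x_2 + 1/3x_3 - 22/15 ≠ 0; add h_3 = -9/5x_2 + 1/3x_3 - 22/15 to the basis.

The other S-polynomials (S(f_1,h_3), S(f_2,h_3)) all reduce to 0 modulo the current basis, so we have a Gröbner basis.
Inter-reduce: drop elements whose leading term is divisible by another's, tail-reduce, and make monic.
Reduced Gröbner basis: {x_1 - 2/3x_3 - 2/3, x_2 - 5/27x_3 + 22/27}.
Label its elements g_1 = x_1 - 2/3x_3 - 2/3, g_2 = x_2 - 5/27x_3 + 22/27.

Reduce p = -3x_1x_3 + 2x_3 + 4 modulo G:
  leading term x_1x_3: subtract (-3x_3)·g_1 from -3x_1x_3 + 2x_3 + 4 → -2x_3^2 + 4
  leading term x_3^2: no divisor's leading term divides it; move -2x_3^2 to the remainder.
  leading term 1: no divisor's leading term divides it; move 4 to the remainder.
  normal form = -2x_3^2 + 4.
The normal form is nonzero, so p ∉ I. Since p minus its normal form lies in I, I + (p) = I + (r) where r = -2x_3^2 + 4; decide whether this ideal is the whole ring.
Run Buchberger on G together with r (pairs among the g_i already reduce to 0 since G is a Gröbner basis):
g_1 = x_1 - 2/3x_3 - 2/3, LT = x_1.
g_2 = x_2 - 5/27x_3 + 22/27, LT = x_2.
r = -2x_3^2 + 4, LT = x_3^2.

The S-polynomials (S(g_1,g_2), S(g_1,r), S(g_2,r)) all reduce to 0 modulo the current basis, so we have a Gröbner basis.
Inter-reduce: drop elements whose leading term is divisible by another's, tail-reduce, and make monic.
Reduced Gröbner basis: {x_1 - 2/3x_3 - 2/3, x_2 - 5/27x_3 + 22/27, x_3^2 - 2}.
The reduced Gröbner basis of I + (p) is {x_1 - 2/3x_3 - 2/3, x_2 - 5/27x_3 + 22/27, x_3^2 - 2} ≠ {1}, a proper ideal, so the enlarged system stays consistent: p is independent of I, with normal form -2x_3^2 + 4.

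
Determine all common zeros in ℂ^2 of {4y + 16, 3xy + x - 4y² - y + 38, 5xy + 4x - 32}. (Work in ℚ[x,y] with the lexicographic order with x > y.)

{(-2, -4)}

Compute a lex Gröbner basis by Buchberger's algorithm.
f_1 = 4y + 16, LT = y.
f_2 = 3xy + x - 4y² - y + 38, LT = xy.
f_3 = 5xy + 4x - 32, LT = xy.

S(f_1,f_2): lcm = xy. S = 11/3x + 4/3y² + ⅓y - 38/3.
  leading term x: no divisor's leading term divides it; move 11/3x to the remainder.
  leading term y²: subtract (⅓y)·f_1 from 4/3y² + ⅓y - 38/3 → -5y - 38/3
  leading term y: subtract (-5/4)·f_1 from -5y - 38/3 → 22/3
  leading term 1: no divisor's leading term divides it; move 22/3 to the remainder.
  remainder 11/3x + 22/3 ≠ 0; add h_4 = 11/3x + 22/3 to the basis.

S(f_1,f_3): lcm = xy. S = 16/5x + 32/5.
  leading term x: subtract (48/55)·h_4 from 16/5x + 32/5 → 0
  remainder 0.

S(f_2,f_3): lcm = xy. S = -7/15x - 4/3y² - ⅓y + 286/15.
  leading term x: subtract (-7/55)·h_4 from -7/15x - 4/3y² - ⅓y + 286/15 → -4/3y² - ⅓y + 20
  leading term y²: subtract (-⅓y)·f_1 from -4/3y² - ⅓y + 20 → 5y + 20
  leading term y: subtract (5/4)·f_1 from 5y + 20 → 0
  remainder 0.

S(f_1,h_4): leading monomials are coprime, so the S-polynomial reduces to 0 (Buchberger's first criterion).
S(f_2,h_4): lcm = xy. S = ⅓x - 4/3y² - 7/3y + 38/3.
  leading term x: subtract (1/11)·h_4 from ⅓x - 4/3y² - 7/3y + 38/3 → -4/3y² - 7/3y + 12
  leading term y²: subtract (-⅓y)·f_1 from -4/3y² - 7/3y + 12 → 3y + 12
  leading term y: subtract (¾)·f_1 from 3y + 12 → 0
  remainder 0.

S(f_3,h_4): lcm = xy. S = ⅘x - 2y - 32/5.
  leading term x: subtract (12/55)·h_4 from ⅘x - 2y - 32/5 → -2y - 8
  leading term y: subtract (-½)·f_1 from -2y - 8 → 0
  remainder 0.

Every S-polynomial of the final basis reduces to 0, so we have a Gröbner basis.
Inter-reduce: drop elements whose leading term is divisible by another's, tail-reduce, and make monic.
Reduced Gröbner basis: {x + 2, y + 4}.

The lex basis is triangular: the last element involves only y. Solving y + 4 = 0 gives y ∈ {-4}; substituting each value into the earlier elements determines the remaining variables.
  y = -4: the earlier basis element becomes x + 2 = 0, giving x = -2 — point (-2, -4).
Check: every point annihilates each of the original generators.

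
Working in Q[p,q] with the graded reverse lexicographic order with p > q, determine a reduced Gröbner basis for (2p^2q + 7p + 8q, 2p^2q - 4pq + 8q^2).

f_1 = 2p^2q + 7p + 8q, LT = p^2q.
f_2 = 2p^2q - 4pq + 8q^2, LT = p^2q.

S(f_1,f_2): lcm = p^2q. S = 2pq - 4q^2 + 7/2p + 4q.
  reduce S modulo (f_1, f_2):
  remainder 2pq - 4q^2 + 7/2p + 4q ≠ 0; add g_3 = 2pq - 4q^2 + 7/2p + 4q to the basis.

S(f_1,g_3): lcm = p^2q. S = 2pq^2 - 7/4p^2 - 2pq + 7/2p + 4q.
  reduce S modulo (f_1, f_2, g_3):
  remainder 4q^3 - 7/4p^2 - 15q^2 + 105/8p + 15q ≠ 0; add g_4 = 4q^3 - 7/4p^2 - 15q^2 + 105/8p + 15q to the basis.

S(f_1,g_4): lcm = p^2q^3. S = 7/16p^4 + 15/4p^2q^2 - 105/32p^3 - 15/4p^2q + 7/2pq^2 + 4q^3.
  reduce S modulo (f_1, f_2, g_3, g_4):
  remainder 7/16p^4 - 105/32p^3 + 77/16p^2 - 77/4q^2 + 343/32p + 49/4q ≠ 0; add g_5 = 7/16p^4 - 105/32p^3 + 77/16p^2 - 77/4q^2 + 343/32p + 49/4q to the basis.

S(g_3,g_4): lcm = pq^3. S = -2q^4 + 7/16p^3 + 11/2pq^2 + 2q^3 - 105/32p^2 - 15/4pq.
  reduce S modulo (f_1, f_2, g_3, g_4, g_5):
  remainder 7/16p^3 - 7/8p^2 + 7/2q^2 - 49/16p - 7/2q ≠ 0; add g_6 = 7/16p^3 - 7/8p^2 + 7/2q^2 - 49/16p - 7/2q to the basis.

The other S-polynomials (S(f_2,g_3), S(f_2,g_4), S(f_1,g_5), S(f_2,g_5), S(g_3,g_5), S(g_4,g_5), S(f_1,g_6), S(f_2,g_6), S(g_3,g_6), S(g_4,g_6), S(g_5,g_6)) all reduce to 0 modulo the current basis, so we have a Gröbner basis.
Inter-reduce: drop elements whose leading term is divisible by another's, tail-reduce, and make monic.

G = {p^3 - 2p^2 + 8q^2 - 7p - 8q, q^3 - 7/16p^2 - 15/4q^2 + 105/32p + 15/4q, pq - 2q^2 + 7/4p + 2q}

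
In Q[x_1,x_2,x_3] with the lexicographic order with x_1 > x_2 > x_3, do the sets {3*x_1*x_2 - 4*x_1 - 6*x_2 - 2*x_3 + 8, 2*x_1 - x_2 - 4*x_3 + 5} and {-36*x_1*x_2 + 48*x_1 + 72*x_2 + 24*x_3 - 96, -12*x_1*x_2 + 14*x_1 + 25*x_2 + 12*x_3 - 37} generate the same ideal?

For a fixed monomial order, each ideal has a unique reduced Gröbner basis; comparing bases decides equality.
Buchberger on the first generating set:
f_1 = 3*x_1*x_2 - 4*x_1 - 6*x_2 - 2*x_3 + 8, LT = x_1*x_2.
f_2 = 2*x_1 - x_2 - 4*x_3 + 5, LT = x_1.

S(f_1,f_2): lcm = x_1*x_2. S = -4/3*x_1 + 1/2*x_2**2 + 2*x_2*x_3 - 9/2*x_2 - 2/3*x_3 + 8/3.
  reduce S modulo (f_1, f_2):
  remainder 1/2*x_2**2 + 2*x_2*x_3 - 31/6*x_2 - 10/3*x_3 + 6 ≠ 0; add g_3 = 1/2*x_2**2 + 2*x_2*x_3 - 31/6*x_2 - 10/3*x_3 + 6 to the basis.

The other S-polynomials (S(f_1,g_3), S(f_2,g_3)) all reduce to 0 modulo the current basis, so we have a Gröbner basis.
Inter-reduce: drop elements whose leading term is divisible by another's, tail-reduce, and make monic.
Reduced Gröbner basis: {x_1 - 1/2*x_2 - 2*x_3 + 5/2, x_2**2 + 4*x_2*x_3 - 31/3*x_2 - 20/3*x_3 + 12}.

Buchberger on the second generating set:
h_1 = -36*x_1*x_2 + 48*x_1 + 72*x_2 + 24*x_3 - 96, LT = x_1*x_2.
h_2 = -12*x_1*x_2 + 14*x_1 + 25*x_2 + 12*x_3 - 37, LT = x_1*x_2.

S(h_1,h_2): lcm = x_1*x_2. S = -1/6*x_1 + 1/12*x_2 + 1/3*x_3 - 5/12.
  reduce S modulo (h_1, h_2):
  remainder -1/6*x_1 + 1/12*x_2 + 1/3*x_3 - 5/12 ≠ 0; add k_3 = -1/6*x_1 + 1/12*x_2 + 1/3*x_3 - 5/12 to the basis.

S(h_1,k_3): lcm = x_1*x_2. S = -4/3*x_1 + 1/2*x_2**2 + 2*x_2*x_3 - 9/2*x_2 - 2/3*x_3 + 8/3.
  reduce S modulo (h_1, h_2, k_3):
  remainder 1/2*x_2**2 + 2*x_2*x_3 - 31/6*x_2 - 10/3*x_3 + 6 ≠ 0; add k_4 = 1/2*x_2**2 + 2*x_2*x_3 - 31/6*x_2 - 10/3*x_3 + 6 to the basis.

The other S-polynomials (S(h_2,k_3), S(h_1,k_4), S(h_2,k_4), S(k_3,k_4)) all reduce to 0 modulo the current basis, so we have a Gröbner basis.
Inter-reduce: drop elements whose leading term is divisible by another's, tail-reduce, and make monic.
Reduced Gröbner basis: {x_1 - 1/2*x_2 - 2*x_3 + 5/2, x_2**2 + 4*x_2*x_3 - 31/3*x_2 - 20/3*x_3 + 12}.

Same reduced basis, so the two generating sets span the same ideal.

Yes, the ideals are equal.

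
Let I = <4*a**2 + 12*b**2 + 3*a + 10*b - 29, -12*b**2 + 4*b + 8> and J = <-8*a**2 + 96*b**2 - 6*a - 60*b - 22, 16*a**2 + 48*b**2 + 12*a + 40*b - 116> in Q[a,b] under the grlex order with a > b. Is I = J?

Equality of ideals is decidable: compute both reduced Gröbner bases (unique for the ordering) and check whether they agree.
Buchberger on the first generating set:
f_1 = 4*a**2 + 12*b**2 + 3*a + 10*b - 29, LT = a**2.
f_2 = -12*b**2 + 4*b + 8, LT = b**2.

The S-polynomials (S(f_1,f_2)) all reduce to 0 modulo the current basis, so we have a Gröbner basis.
Inter-reduce: drop elements whose leading term is divisible by another's, tail-reduce, and make monic.
Reduced Gröbner basis: {a**2 + 3/4*a + 7/2*b - 21/4, b**2 - 1/3*b - 2/3}.

Buchberger on the second generating set:
h_1 = -8*a**2 + 96*b**2 - 6*a - 60*b - 22, LT = a**2.
h_2 = 16*a**2 + 48*b**2 + 12*a + 40*b - 116, LT = a**2.

S(h_1,h_2): lcm = a**2. S = -15*b**2 + 5*b + 10.
  leading term b**2: no divisor's leading term divides it; move -15*b**2 to the remainder.
  leading term b: no divisor's leading term divides it; move 5*b to the remainder.
  leading term 1: no divisor's leading term divides it; move 10 to the remainder.
  remainder -15*b**2 + 5*b + 10 ≠ 0; add k_3 = -15*b**2 + 5*b + 10 to the basis.

The other S-polynomials (S(h_1,k_3), S(h_2,k_3)) all reduce to 0 modulo the current basis, so we have a Gröbner basis.
Inter-reduce: drop elements whose leading term is divisible by another's, tail-reduce, and make monic.
Reduced Gröbner basis: {a**2 + 3/4*a + 7/2*b - 21/4, b**2 - 1/3*b - 2/3}.

The two bases agree; hence the ideals are identical.

Yes, the ideals are equal.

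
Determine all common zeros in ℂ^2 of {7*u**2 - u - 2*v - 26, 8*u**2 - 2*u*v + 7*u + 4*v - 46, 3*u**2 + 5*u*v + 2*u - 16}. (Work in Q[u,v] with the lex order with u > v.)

{(2, 0)}

Compute a lex Gröbner basis by Buchberger's algorithm.
f_1 = 7*u**2 - u - 2*v - 26, LT = u**2.
f_2 = 8*u**2 - 2*u*v + 7*u + 4*v - 46, LT = u**2.
f_3 = 3*u**2 + 5*u*v + 2*u - 16, LT = u**2.

S(f_1,f_2): lcm = u**2. S = 1/4*u*v - 57/56*u - 11/14*v + 57/28.
  leading term u*v: no divisor's leading term divides it; move 1/4*u*v to the remainder.
  leading term u: no divisor's leading term divides it; move -57/56*u to the remainder.
  leading term v: no divisor's leading term divides it; move -11/14*v to the remainder.
  leading term 1: no divisor's leading term divides it; move 57/28 to the remainder.
  remainder 1/4*u*v - 57/56*u - 11/14*v + 57/28 ≠ 0; add h_4 = 1/4*u*v - 57/56*u - 11/14*v + 57/28 to the basis.

S(f_1,f_3): lcm = u**2. S = -5/3*u*v - 17/21*u - 2/7*v + 34/21.
  leading term u*v: subtract (-20/3)·h_4 from -5/3*u*v - 17/21*u - 2/7*v + 34/21 → -319/42*u - 116/21*v + 319/21
  leading term u: no divisor's leading term divides it; move -319/42*u to the remainder.
  leading term v: no divisor's leading term divides it; move -116/21*v to the remainder.
  leading term 1: no divisor's leading term divides it; move 319/21 to the remainder.
  remainder -319/42*u - 116/21*v + 319/21 ≠ 0; add h_5 = -319/42*u - 116/21*v + 319/21 to the basis.

S(f_1,h_4): lcm = u**2*v. S = 57/14*u**2 + 3*u*v - 57/7*u - 2/7*v**2 - 26/7*v.
  leading term u**2: subtract (57/98)·f_1 from 57/14*u**2 + 3*u*v - 57/7*u - 2/7*v**2 - 26/7*v → 3*u*v - 741/98*u - 2/7*v**2 - 125/49*v + 741/49
  leading term u*v: subtract (12)·h_4 from 3*u*v - 741/98*u - 2/7*v**2 - 125/49*v + 741/49 → 228/49*u - 2/7*v**2 + 337/49*v - 456/49
  leading term u: subtract (-1368/2233)·h_5 from 228/49*u - 2/7*v**2 + 337/49*v - 456/49 → -2/7*v**2 + 269/77*v
  leading term v**2: no divisor's leading term divides it; move -2/7*v**2 to the remainder.
  leading term v: no divisor's leading term divides it; move 269/77*v to the remainder.
  remainder -2/7*v**2 + 269/77*v ≠ 0; add h_6 = -2/7*v**2 + 269/77*v to the basis.

S(f_3,h_4): lcm = u**2*v. S = 57/14*u**2 + 5/3*u*v**2 + 80/21*u*v - 57/7*u - 16/3*v.
  leading term u**2: subtract (57/98)·f_1 from 57/14*u**2 + 5/3*u*v**2 + 80/21*u*v - 57/7*u - 16/3*v → 5/3*u*v**2 + 80/21*u*v - 741/98*u - 613/147*v + 741/49
  leading term u*v**2: subtract (20/3*v)·h_4 from 5/3*u*v**2 + 80/21*u*v - 741/98*u - 613/147*v + 741/49 → 445/42*u*v - 741/98*u + 110/21*v**2 - 2608/147*v + 741/49
  leading term u*v: subtract (890/21)·h_4 from 445/42*u*v - 741/98*u + 110/21*v**2 - 2608/147*v + 741/49 → 6973/196*u + 110/21*v**2 + 2287/147*v - 6973/98
  leading term u: subtract (-20919/4466)·h_5 from 6973/196*u + 110/21*v**2 + 2287/147*v - 6973/98 → 110/21*v**2 - 2383/231*v
  leading term v**2: subtract (-55/3)·h_6 from 110/21*v**2 - 2383/231*v → 12412/231*v
  leading term v: no divisor's leading term divides it; move 12412/231*v to the remainder.
  remainder 12412/231*v ≠ 0; add h_7 = 12412/231*v to the basis.

The other S-polynomials (S(f_2,f_3), S(f_2,h_4), S(f_1,h_5), S(f_2,h_5), S(f_3,h_5), S(h_4,h_5), S(f_1,h_6), S(f_2,h_6), S(f_3,h_6), S(h_4,h_6), S(h_5,h_6), S(f_1,h_7), S(f_2,h_7), S(f_3,h_7), S(h_4,h_7), S(h_5,h_7), S(h_6,h_7)) all reduce to 0 modulo the current basis, so we have a Gröbner basis.
Inter-reduce: drop elements whose leading term is divisible by another's, tail-reduce, and make monic.
Reduced Gröbner basis: {u - 2, v}.

The lex basis is triangular: the last element involves only v. Solving v = 0 gives v ∈ {0}; substituting each value into the earlier elements determines the remaining variables.
  v = 0: the earlier basis element becomes u - 2 = 0, giving u = 2 — point (2, 0).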